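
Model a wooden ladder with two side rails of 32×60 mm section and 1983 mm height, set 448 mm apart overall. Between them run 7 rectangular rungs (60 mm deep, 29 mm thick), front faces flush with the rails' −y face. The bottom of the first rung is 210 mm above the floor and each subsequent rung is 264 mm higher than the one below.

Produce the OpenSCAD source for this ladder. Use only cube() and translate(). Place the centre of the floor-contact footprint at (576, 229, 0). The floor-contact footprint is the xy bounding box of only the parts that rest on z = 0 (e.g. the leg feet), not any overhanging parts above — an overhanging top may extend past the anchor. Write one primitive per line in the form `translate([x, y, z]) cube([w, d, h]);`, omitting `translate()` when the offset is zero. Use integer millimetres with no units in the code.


translate([352, 199, 0]) cube([32, 60, 1983]);
translate([768, 199, 0]) cube([32, 60, 1983]);
translate([384, 199, 210]) cube([384, 60, 29]);
translate([384, 199, 474]) cube([384, 60, 29]);
translate([384, 199, 738]) cube([384, 60, 29]);
translate([384, 199, 1002]) cube([384, 60, 29]);
translate([384, 199, 1266]) cube([384, 60, 29]);
translate([384, 199, 1530]) cube([384, 60, 29]);
translate([384, 199, 1794]) cube([384, 60, 29]);


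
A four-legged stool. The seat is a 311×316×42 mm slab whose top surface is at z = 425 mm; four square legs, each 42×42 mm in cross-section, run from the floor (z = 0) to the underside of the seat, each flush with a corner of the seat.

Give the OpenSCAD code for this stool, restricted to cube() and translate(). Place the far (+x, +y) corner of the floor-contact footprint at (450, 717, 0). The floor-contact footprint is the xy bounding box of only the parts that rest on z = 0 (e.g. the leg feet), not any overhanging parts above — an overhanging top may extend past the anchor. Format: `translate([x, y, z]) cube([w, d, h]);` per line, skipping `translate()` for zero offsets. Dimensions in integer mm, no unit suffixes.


translate([139, 401, 383]) cube([311, 316, 42]);
translate([139, 401, 0]) cube([42, 42, 383]);
translate([408, 401, 0]) cube([42, 42, 383]);
translate([139, 675, 0]) cube([42, 42, 383]);
translate([408, 675, 0]) cube([42, 42, 383]);


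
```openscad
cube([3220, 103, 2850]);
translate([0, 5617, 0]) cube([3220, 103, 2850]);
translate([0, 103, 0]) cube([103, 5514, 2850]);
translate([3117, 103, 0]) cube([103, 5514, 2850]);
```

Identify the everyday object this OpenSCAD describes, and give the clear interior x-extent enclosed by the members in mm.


A house (or room) frame. The interior width is 3014 mm.

Four 2850 mm walls enclosing a rectangle with no floor or roof — a room or house frame. Outside width is 3220 mm and wall thickness is 103 mm, so the interior width is 3220 − 2 × 103 = 3014 mm.


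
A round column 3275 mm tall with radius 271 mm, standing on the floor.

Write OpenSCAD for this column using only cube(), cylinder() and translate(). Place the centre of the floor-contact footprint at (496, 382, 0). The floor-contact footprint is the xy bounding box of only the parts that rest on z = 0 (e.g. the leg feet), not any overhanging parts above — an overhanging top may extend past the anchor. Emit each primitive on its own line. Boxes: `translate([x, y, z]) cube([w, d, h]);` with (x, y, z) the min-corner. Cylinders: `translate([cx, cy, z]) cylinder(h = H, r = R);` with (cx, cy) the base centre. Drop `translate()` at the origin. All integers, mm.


translate([496, 382, 0]) cylinder(h = 3275, r = 271);


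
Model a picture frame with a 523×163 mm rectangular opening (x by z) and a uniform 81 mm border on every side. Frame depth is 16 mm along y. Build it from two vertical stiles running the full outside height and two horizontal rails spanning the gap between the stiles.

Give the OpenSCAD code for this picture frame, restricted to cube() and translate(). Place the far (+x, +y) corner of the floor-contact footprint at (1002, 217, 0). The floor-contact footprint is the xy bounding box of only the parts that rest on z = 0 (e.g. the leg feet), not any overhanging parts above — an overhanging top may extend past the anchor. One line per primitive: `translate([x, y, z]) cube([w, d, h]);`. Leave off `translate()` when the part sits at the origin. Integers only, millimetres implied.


translate([317, 201, 0]) cube([81, 16, 325]);
translate([921, 201, 0]) cube([81, 16, 325]);
translate([398, 201, 0]) cube([523, 16, 81]);
translate([398, 201, 244]) cube([523, 16, 81]);


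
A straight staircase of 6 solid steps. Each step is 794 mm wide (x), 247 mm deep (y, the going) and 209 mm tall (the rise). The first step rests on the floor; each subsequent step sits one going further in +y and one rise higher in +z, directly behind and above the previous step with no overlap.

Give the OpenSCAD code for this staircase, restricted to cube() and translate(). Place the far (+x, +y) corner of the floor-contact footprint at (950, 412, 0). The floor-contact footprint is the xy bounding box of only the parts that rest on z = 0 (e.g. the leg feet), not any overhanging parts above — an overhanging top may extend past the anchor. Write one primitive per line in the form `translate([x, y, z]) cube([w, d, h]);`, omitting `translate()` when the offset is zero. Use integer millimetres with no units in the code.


translate([156, 165, 0]) cube([794, 247, 209]);
translate([156, 412, 209]) cube([794, 247, 209]);
translate([156, 659, 418]) cube([794, 247, 209]);
translate([156, 906, 627]) cube([794, 247, 209]);
translate([156, 1153, 836]) cube([794, 247, 209]);
translate([156, 1400, 1045]) cube([794, 247, 209]);


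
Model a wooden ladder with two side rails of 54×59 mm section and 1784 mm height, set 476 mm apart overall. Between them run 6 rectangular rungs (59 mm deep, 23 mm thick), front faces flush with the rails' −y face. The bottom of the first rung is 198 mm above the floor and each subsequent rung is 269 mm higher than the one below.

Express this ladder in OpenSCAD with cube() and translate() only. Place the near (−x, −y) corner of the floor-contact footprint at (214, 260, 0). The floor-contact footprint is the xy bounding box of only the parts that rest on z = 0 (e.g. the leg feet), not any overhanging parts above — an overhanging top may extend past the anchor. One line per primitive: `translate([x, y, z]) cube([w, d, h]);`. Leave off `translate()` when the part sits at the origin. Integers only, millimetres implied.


translate([214, 260, 0]) cube([54, 59, 1784]);
translate([636, 260, 0]) cube([54, 59, 1784]);
translate([268, 260, 198]) cube([368, 59, 23]);
translate([268, 260, 467]) cube([368, 59, 23]);
translate([268, 260, 736]) cube([368, 59, 23]);
translate([268, 260, 1005]) cube([368, 59, 23]);
translate([268, 260, 1274]) cube([368, 59, 23]);
translate([268, 260, 1543]) cube([368, 59, 23]);


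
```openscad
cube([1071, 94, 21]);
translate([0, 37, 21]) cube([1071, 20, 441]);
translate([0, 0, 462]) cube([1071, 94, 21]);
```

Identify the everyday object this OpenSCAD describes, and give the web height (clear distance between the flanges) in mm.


An I-beam. The web height is 441 mm.

Two wide flanges with a thin centred web — an I-beam. Overall 483 mm minus two 21 mm flanges gives a web of 483 − 2·21 = 441 mm.


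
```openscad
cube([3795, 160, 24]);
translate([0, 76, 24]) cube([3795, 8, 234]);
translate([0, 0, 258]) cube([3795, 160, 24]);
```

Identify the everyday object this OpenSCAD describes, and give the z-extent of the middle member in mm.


An I-beam. The web height is 234 mm.

Two wide flanges with a thin centred web — an I-beam. Overall 282 mm minus two 24 mm flanges gives a web of 282 − 2·24 = 234 mm.


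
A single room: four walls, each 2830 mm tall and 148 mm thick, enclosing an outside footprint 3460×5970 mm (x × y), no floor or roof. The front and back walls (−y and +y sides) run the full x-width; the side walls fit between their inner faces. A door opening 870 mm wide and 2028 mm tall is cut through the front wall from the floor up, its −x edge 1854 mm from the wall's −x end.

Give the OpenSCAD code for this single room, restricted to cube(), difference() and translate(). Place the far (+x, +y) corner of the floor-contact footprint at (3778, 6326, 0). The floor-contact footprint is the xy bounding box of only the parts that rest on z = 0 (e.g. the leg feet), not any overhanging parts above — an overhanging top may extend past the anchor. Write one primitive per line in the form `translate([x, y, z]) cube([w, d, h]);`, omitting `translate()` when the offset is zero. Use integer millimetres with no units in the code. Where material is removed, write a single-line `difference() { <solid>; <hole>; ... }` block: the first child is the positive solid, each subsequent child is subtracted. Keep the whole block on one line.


difference() { translate([318, 356, 0]) cube([3460, 148, 2830]); translate([2172, 356, 0]) cube([870, 148, 2028]); }
translate([318, 6178, 0]) cube([3460, 148, 2830]);
translate([318, 504, 0]) cube([148, 5674, 2830]);
translate([3630, 504, 0]) cube([148, 5674, 2830]);


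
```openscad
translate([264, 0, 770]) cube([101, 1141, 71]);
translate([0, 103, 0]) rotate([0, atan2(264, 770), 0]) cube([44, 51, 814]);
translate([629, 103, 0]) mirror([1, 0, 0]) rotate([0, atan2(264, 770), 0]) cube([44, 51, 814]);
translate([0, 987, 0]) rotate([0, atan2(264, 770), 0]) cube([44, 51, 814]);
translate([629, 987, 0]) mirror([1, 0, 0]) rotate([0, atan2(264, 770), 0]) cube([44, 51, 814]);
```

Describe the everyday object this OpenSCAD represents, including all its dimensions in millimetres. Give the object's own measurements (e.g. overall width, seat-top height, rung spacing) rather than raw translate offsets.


A sawhorse. A 101×1141×71 mm beam (x, y, z) sits on two A-frame leg pairs. Each pair is two raked legs of 44×51 mm section (51 mm along y) splaying symmetrically in x. Each leg rises 770 mm vertically over 264 mm of horizontal reach and is 814 mm long along its own axis. Every leg's outer bottom edge rests on the floor and its outer top edge meets a bottom edge of the beam — the left legs (tilting toward +x) meet the beam's −x bottom edge, the right legs (their mirror images, tilting toward −x) meet its +x bottom edge — so the leg tops tuck under the beam, the beam's underside is 770 mm above the floor, and the feet are 629 mm apart outside-to-outside with the beam centred between them. The two leg pairs are set in 103 mm from either end of the beam.


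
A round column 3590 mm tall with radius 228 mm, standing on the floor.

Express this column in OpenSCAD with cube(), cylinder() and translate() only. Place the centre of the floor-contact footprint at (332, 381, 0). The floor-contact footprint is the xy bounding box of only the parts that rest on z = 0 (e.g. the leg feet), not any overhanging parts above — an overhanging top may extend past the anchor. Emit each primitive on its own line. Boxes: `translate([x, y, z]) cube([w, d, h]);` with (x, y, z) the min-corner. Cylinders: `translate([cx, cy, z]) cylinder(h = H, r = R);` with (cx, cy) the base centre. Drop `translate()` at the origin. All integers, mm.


translate([332, 381, 0]) cylinder(h = 3590, r = 228);


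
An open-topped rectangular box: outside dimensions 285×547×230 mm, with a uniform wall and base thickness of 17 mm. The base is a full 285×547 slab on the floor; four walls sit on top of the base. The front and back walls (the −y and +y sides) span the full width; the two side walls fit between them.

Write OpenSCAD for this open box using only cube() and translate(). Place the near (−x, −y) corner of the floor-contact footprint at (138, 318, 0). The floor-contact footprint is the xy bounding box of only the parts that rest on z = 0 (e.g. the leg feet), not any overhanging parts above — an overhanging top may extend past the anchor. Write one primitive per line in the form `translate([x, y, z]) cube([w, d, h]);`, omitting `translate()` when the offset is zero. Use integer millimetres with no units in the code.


translate([138, 318, 0]) cube([285, 547, 17]);
translate([138, 318, 17]) cube([285, 17, 213]);
translate([138, 848, 17]) cube([285, 17, 213]);
translate([138, 335, 17]) cube([17, 513, 213]);
translate([406, 335, 17]) cube([17, 513, 213]);


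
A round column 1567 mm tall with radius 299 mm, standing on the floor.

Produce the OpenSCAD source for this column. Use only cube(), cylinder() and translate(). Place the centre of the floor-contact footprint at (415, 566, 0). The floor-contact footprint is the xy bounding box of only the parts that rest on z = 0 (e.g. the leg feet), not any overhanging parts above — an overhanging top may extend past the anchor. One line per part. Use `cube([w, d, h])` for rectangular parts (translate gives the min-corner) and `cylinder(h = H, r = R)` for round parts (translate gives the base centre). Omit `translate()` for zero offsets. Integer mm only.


translate([415, 566, 0]) cylinder(h = 1567, r = 299);


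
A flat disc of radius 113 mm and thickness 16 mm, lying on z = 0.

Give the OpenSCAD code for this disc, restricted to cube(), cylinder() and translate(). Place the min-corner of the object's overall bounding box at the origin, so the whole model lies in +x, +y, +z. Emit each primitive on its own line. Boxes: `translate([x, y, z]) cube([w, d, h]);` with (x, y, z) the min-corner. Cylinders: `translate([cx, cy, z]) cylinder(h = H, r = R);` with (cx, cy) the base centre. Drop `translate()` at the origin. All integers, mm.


translate([113, 113, 0]) cylinder(h = 16, r = 113);


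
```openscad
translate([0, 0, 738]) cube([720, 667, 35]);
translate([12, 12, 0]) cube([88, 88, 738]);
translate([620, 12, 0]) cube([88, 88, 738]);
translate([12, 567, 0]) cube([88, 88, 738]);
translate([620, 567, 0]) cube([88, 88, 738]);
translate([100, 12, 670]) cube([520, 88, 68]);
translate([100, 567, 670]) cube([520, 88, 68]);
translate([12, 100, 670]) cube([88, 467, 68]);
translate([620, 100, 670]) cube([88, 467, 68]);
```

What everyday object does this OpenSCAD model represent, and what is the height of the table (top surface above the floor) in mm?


A table. The table height is 773 mm.

A 720×667×35 slab sits at z = 738 on four 88 mm square posts — a table. The top surface is at 738 + 35 = 773 mm.


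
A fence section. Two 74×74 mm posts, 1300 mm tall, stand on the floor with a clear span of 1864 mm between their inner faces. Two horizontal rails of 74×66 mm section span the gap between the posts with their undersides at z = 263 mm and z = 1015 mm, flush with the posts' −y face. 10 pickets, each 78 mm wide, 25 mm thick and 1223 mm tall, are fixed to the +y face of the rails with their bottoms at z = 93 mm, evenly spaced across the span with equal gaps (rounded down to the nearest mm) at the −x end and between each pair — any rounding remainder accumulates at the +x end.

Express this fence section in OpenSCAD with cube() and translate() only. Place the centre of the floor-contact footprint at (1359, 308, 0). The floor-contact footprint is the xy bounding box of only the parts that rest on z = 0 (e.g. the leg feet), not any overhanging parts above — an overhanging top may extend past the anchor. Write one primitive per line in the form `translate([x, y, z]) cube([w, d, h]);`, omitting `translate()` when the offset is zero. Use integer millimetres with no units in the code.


translate([353, 271, 0]) cube([74, 74, 1300]);
translate([2291, 271, 0]) cube([74, 74, 1300]);
translate([427, 271, 263]) cube([1864, 74, 66]);
translate([427, 271, 1015]) cube([1864, 74, 66]);
translate([525, 345, 93]) cube([78, 25, 1223]);
translate([701, 345, 93]) cube([78, 25, 1223]);
translate([877, 345, 93]) cube([78, 25, 1223]);
translate([1053, 345, 93]) cube([78, 25, 1223]);
translate([1229, 345, 93]) cube([78, 25, 1223]);
translate([1405, 345, 93]) cube([78, 25, 1223]);
translate([1581, 345, 93]) cube([78, 25, 1223]);
translate([1757, 345, 93]) cube([78, 25, 1223]);
translate([1933, 345, 93]) cube([78, 25, 1223]);
translate([2109, 345, 93]) cube([78, 25, 1223]);


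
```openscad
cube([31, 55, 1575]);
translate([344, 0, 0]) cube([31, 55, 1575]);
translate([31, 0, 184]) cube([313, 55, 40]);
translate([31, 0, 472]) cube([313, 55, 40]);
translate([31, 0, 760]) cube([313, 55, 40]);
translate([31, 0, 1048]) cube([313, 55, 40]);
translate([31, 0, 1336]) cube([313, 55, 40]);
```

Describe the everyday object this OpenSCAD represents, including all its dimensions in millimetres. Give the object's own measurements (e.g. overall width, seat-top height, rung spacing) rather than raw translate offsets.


A straight ladder. Two 31×55 mm vertical rails, 1575 mm tall, stand 375 mm apart (outside-to-outside) with their front faces coplanar on the −y side. 5 rungs, each 55 mm deep and 40 mm tall, span between the inner faces of the rails, front faces flush with the rails. The lowest rung's underside is at z = 184 mm and rungs are spaced 288 mm apart (underside to underside).


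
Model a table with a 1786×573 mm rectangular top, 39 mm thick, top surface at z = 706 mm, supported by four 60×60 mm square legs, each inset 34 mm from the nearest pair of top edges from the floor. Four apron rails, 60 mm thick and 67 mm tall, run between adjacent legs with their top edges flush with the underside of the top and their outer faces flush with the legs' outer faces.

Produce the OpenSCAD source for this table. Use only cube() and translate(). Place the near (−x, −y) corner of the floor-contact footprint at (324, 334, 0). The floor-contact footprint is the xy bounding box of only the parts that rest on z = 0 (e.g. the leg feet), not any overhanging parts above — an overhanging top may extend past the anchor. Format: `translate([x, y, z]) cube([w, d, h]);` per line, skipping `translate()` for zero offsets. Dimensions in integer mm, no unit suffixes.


translate([290, 300, 667]) cube([1786, 573, 39]);
translate([324, 334, 0]) cube([60, 60, 667]);
translate([1982, 334, 0]) cube([60, 60, 667]);
translate([324, 779, 0]) cube([60, 60, 667]);
translate([1982, 779, 0]) cube([60, 60, 667]);
translate([384, 334, 600]) cube([1598, 60, 67]);
translate([384, 779, 600]) cube([1598, 60, 67]);
translate([324, 394, 600]) cube([60, 385, 67]);
translate([1982, 394, 600]) cube([60, 385, 67]);


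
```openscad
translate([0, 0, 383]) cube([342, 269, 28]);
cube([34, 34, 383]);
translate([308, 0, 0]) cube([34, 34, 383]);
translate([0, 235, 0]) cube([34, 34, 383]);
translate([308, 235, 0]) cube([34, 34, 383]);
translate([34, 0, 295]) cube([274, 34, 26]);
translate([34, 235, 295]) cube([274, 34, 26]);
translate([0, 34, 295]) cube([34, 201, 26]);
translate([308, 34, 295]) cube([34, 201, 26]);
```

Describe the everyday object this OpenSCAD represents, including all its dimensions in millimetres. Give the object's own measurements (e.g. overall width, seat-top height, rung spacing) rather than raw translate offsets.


A simple wooden stool: a rectangular seat 342 mm (x) by 269 mm (y), 28 mm thick, top face at z = 411 mm, on four square legs, each 34×34 mm in cross-section. The legs rest on z = 0, each flush with a corner of the seat. Four stretchers, 34 mm wide and 26 mm tall, connect adjacent legs with their undersides at z = 295 mm, each running between the inner faces of the legs it joins and aligned with the legs' outer faces on the other axis.


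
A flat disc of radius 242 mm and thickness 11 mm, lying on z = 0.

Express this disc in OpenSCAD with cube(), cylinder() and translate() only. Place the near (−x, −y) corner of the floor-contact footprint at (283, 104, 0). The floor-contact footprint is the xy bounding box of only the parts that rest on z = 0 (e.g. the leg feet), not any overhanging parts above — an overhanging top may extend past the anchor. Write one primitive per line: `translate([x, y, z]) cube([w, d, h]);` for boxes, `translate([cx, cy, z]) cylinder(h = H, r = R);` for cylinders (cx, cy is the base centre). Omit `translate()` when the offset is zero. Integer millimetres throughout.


translate([525, 346, 0]) cylinder(h = 11, r = 242);


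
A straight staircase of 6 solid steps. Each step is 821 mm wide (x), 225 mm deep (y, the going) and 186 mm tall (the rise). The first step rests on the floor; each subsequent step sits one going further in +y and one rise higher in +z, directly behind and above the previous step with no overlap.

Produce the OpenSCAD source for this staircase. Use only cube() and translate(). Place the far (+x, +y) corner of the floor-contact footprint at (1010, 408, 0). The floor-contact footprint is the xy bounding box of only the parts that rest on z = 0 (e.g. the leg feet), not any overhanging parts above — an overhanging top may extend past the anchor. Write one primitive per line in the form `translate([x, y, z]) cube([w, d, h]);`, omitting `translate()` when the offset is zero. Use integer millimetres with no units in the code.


translate([189, 183, 0]) cube([821, 225, 186]);
translate([189, 408, 186]) cube([821, 225, 186]);
translate([189, 633, 372]) cube([821, 225, 186]);
translate([189, 858, 558]) cube([821, 225, 186]);
translate([189, 1083, 744]) cube([821, 225, 186]);
translate([189, 1308, 930]) cube([821, 225, 186]);


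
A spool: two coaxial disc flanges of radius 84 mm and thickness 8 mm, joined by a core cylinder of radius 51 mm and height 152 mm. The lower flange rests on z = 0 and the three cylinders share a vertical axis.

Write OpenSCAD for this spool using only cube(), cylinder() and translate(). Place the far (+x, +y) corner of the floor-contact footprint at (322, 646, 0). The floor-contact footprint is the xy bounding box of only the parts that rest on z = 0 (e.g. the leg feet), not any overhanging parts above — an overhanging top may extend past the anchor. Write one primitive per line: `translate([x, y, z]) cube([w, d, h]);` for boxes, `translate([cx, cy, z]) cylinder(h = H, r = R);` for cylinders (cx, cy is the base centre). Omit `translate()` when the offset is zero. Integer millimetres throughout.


translate([238, 562, 0]) cylinder(h = 8, r = 84);
translate([238, 562, 8]) cylinder(h = 152, r = 51);
translate([238, 562, 160]) cylinder(h = 8, r = 84);


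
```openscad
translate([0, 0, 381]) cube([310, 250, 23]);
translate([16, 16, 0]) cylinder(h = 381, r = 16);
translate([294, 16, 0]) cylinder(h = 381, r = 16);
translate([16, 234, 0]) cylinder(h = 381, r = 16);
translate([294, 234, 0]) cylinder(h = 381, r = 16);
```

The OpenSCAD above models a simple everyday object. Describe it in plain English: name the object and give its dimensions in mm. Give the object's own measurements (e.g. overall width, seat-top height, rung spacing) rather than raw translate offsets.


A four-legged stool. The seat is a 310×250×23 mm slab whose top surface is at z = 404 mm; four round legs, each 32 mm in diameter, run from the floor (z = 0) to the underside of the seat, each leg's axis is inset half a diameter from the nearest pair of seat edges (so the leg's bounding box is flush with the corner).


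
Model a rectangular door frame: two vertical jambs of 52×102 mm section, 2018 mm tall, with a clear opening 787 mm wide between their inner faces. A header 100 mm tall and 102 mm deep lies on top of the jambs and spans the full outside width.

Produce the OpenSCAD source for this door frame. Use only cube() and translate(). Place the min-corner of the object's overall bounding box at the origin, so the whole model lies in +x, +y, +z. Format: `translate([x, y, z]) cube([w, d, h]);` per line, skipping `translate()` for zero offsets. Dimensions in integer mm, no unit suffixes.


cube([52, 102, 2018]);
translate([839, 0, 0]) cube([52, 102, 2018]);
translate([0, 0, 2018]) cube([891, 102, 100]);


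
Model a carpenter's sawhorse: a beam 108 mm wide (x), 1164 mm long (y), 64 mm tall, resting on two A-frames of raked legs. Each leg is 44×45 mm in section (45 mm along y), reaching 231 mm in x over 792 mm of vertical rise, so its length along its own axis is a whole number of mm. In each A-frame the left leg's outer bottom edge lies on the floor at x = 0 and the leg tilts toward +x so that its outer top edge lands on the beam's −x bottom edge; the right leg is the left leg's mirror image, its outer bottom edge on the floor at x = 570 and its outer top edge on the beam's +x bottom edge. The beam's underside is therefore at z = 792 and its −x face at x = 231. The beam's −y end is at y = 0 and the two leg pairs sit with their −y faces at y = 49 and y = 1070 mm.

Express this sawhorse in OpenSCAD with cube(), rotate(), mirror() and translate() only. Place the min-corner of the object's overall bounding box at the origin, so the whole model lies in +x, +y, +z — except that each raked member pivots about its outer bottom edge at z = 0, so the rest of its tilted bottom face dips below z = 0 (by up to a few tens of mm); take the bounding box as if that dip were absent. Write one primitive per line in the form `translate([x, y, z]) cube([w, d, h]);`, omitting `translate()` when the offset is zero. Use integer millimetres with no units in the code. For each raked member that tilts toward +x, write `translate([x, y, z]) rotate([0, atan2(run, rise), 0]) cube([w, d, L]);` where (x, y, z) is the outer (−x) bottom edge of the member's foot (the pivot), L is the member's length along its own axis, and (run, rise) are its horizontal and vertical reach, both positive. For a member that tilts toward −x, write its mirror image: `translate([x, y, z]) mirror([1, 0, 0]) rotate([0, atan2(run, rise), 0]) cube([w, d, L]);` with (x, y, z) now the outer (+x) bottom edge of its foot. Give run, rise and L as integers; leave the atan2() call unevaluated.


translate([231, 0, 792]) cube([108, 1164, 64]);
translate([0, 49, 0]) rotate([0, atan2(231, 792), 0]) cube([44, 45, 825]);
translate([570, 49, 0]) mirror([1, 0, 0]) rotate([0, atan2(231, 792), 0]) cube([44, 45, 825]);
translate([0, 1070, 0]) rotate([0, atan2(231, 792), 0]) cube([44, 45, 825]);
translate([570, 1070, 0]) mirror([1, 0, 0]) rotate([0, atan2(231, 792), 0]) cube([44, 45, 825]);


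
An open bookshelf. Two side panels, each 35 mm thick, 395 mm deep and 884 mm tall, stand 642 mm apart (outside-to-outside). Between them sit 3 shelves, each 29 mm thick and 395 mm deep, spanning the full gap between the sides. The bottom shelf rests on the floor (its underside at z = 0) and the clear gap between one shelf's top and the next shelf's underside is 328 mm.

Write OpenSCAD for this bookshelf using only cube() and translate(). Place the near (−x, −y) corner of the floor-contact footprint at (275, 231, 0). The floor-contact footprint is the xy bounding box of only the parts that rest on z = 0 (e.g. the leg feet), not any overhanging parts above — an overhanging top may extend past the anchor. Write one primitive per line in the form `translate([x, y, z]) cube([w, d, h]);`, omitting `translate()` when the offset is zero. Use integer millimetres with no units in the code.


translate([275, 231, 0]) cube([35, 395, 884]);
translate([882, 231, 0]) cube([35, 395, 884]);
translate([310, 231, 0]) cube([572, 395, 29]);
translate([310, 231, 357]) cube([572, 395, 29]);
translate([310, 231, 714]) cube([572, 395, 29]);


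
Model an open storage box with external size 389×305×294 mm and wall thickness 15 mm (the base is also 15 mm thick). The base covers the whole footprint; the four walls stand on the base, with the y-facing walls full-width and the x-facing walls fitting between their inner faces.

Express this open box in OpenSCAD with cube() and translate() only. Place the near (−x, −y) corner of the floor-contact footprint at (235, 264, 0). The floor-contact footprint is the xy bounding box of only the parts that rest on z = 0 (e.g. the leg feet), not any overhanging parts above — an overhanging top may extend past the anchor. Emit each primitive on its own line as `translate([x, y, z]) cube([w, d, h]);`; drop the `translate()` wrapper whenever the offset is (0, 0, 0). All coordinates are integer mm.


translate([235, 264, 0]) cube([389, 305, 15]);
translate([235, 264, 15]) cube([389, 15, 279]);
translate([235, 554, 15]) cube([389, 15, 279]);
translate([235, 279, 15]) cube([15, 275, 279]);
translate([609, 279, 15]) cube([15, 275, 279]);


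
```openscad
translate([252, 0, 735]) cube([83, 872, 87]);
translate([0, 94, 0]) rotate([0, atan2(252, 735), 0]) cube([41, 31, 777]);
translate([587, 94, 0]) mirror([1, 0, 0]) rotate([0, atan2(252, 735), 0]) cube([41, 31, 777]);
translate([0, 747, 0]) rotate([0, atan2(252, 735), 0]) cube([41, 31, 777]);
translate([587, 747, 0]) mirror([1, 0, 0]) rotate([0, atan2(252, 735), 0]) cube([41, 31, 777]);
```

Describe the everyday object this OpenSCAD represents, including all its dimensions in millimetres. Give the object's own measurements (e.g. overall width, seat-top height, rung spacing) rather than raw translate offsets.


A sawhorse. A 83×872×87 mm beam (x, y, z) sits on two A-frame leg pairs. Each pair is two raked legs of 41×31 mm section (31 mm along y) splaying symmetrically in x. Each leg rises 735 mm vertically over 252 mm of horizontal reach and is 777 mm long along its own axis. Every leg's outer bottom edge rests on the floor and its outer top edge meets a bottom edge of the beam — the left legs (tilting toward +x) meet the beam's −x bottom edge, the right legs (their mirror images, tilting toward −x) meet its +x bottom edge — so the leg tops tuck under the beam, the beam's underside is 735 mm above the floor, and the feet are 587 mm apart outside-to-outside with the beam centred between them. The two leg pairs are set in 94 mm from either end of the beam.


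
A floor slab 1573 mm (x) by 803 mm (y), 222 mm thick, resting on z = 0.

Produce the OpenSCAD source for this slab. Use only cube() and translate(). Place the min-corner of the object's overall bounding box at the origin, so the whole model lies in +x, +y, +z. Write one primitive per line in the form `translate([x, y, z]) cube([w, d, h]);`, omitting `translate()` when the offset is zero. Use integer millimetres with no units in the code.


cube([1573, 803, 222]);


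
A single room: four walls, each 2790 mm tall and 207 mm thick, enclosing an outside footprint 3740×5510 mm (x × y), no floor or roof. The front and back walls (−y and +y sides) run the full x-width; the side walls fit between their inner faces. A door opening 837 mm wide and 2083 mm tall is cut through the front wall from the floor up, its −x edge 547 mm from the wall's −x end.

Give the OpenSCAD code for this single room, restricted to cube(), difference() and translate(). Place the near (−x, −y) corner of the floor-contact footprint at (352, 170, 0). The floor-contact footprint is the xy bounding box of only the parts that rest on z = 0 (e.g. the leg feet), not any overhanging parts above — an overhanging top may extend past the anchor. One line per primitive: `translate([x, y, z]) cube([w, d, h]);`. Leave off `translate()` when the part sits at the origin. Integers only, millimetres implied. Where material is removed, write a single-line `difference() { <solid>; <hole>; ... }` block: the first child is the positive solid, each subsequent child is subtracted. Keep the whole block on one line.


difference() { translate([352, 170, 0]) cube([3740, 207, 2790]); translate([899, 170, 0]) cube([837, 207, 2083]); }
translate([352, 5473, 0]) cube([3740, 207, 2790]);
translate([352, 377, 0]) cube([207, 5096, 2790]);
translate([3885, 377, 0]) cube([207, 5096, 2790]);


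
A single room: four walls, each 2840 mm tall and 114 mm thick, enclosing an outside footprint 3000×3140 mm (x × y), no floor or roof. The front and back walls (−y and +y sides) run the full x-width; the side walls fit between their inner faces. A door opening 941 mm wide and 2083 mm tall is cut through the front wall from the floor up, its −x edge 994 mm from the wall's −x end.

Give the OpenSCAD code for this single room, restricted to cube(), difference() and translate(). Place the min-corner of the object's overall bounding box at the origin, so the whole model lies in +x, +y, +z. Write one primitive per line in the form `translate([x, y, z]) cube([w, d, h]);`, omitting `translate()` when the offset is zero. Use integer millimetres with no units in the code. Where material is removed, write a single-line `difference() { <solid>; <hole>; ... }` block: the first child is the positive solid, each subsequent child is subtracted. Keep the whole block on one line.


difference() { cube([3000, 114, 2840]); translate([994, 0, 0]) cube([941, 114, 2083]); }
translate([0, 3026, 0]) cube([3000, 114, 2840]);
translate([0, 114, 0]) cube([114, 2912, 2840]);
translate([2886, 114, 0]) cube([114, 2912, 2840]);


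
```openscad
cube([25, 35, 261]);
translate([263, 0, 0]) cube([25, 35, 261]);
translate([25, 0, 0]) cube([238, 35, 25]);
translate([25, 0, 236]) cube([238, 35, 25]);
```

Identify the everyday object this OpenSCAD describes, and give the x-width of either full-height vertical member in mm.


A picture frame. The border width is 25 mm.

Four thin pieces enclosing a rectangular opening — a picture frame. The two full-height stiles are 261 mm tall; the top rail sits at z = 236 and is 25 mm tall, so the border above the opening is 261 − 236 = 25 mm, matching the stile x-width.


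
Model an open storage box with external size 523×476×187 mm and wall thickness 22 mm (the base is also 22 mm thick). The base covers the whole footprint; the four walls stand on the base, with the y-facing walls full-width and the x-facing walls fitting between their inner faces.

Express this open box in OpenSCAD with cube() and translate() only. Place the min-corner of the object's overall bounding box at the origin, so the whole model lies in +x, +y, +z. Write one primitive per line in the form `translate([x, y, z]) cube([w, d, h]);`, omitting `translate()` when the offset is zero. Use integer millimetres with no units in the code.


cube([523, 476, 22]);
translate([0, 0, 22]) cube([523, 22, 165]);
translate([0, 454, 22]) cube([523, 22, 165]);
translate([0, 22, 22]) cube([22, 432, 165]);
translate([501, 22, 22]) cube([22, 432, 165]);


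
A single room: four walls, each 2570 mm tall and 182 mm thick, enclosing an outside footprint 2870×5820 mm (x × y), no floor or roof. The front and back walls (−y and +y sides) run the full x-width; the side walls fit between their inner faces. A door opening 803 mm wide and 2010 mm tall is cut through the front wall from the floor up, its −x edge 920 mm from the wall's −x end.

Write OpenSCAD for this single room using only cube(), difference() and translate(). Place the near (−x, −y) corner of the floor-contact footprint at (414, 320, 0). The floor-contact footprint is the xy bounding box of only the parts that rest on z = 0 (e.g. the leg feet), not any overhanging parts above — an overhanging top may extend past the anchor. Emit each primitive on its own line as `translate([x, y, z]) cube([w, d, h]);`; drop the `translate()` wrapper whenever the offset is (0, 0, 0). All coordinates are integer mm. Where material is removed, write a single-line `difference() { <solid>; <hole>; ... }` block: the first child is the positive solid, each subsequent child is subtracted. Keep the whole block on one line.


difference() { translate([414, 320, 0]) cube([2870, 182, 2570]); translate([1334, 320, 0]) cube([803, 182, 2010]); }
translate([414, 5958, 0]) cube([2870, 182, 2570]);
translate([414, 502, 0]) cube([182, 5456, 2570]);
translate([3102, 502, 0]) cube([182, 5456, 2570]);


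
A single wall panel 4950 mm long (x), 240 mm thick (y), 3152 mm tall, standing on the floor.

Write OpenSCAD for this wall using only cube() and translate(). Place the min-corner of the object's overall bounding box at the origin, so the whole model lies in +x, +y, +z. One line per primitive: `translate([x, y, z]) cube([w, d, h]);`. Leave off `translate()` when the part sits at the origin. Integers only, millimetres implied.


cube([4950, 240, 3152]);


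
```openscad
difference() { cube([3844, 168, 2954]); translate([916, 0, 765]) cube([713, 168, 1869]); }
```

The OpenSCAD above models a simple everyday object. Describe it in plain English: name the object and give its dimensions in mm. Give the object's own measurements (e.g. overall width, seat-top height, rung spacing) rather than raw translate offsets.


A wall 3844 mm long (x), 168 mm thick (y), 2954 mm tall, with a rectangular window opening cut through it. The opening is 713 mm wide and 1869 mm tall; its sill is at z = 765 mm and its near (−x) edge is 916 mm from the wall's −x end. The opening passes through the full wall thickness.


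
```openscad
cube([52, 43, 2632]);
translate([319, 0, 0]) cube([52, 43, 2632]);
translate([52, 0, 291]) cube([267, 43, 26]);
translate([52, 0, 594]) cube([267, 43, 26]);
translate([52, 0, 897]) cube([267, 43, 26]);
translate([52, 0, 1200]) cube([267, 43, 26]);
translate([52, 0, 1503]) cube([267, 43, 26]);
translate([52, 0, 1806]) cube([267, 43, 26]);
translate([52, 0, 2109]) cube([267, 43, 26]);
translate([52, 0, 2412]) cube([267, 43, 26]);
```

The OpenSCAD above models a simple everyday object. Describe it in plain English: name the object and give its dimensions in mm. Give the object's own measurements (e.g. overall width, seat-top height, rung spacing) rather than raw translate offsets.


A straight ladder. Two 52×43 mm vertical rails, 2632 mm tall, stand 371 mm apart (outside-to-outside) with their front faces coplanar on the −y side. 8 rungs, each 43 mm deep and 26 mm tall, span between the inner faces of the rails, front faces flush with the rails. The lowest rung's underside is at z = 291 mm and rungs are spaced 303 mm apart (underside to underside).


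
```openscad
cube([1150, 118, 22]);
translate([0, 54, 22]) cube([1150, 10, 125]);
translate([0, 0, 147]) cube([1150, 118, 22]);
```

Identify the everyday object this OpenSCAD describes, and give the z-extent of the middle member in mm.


An I-beam. The web height is 125 mm.

Two wide flanges with a thin centred web — an I-beam. Overall 169 mm minus two 22 mm flanges gives a web of 169 − 2·22 = 125 mm.


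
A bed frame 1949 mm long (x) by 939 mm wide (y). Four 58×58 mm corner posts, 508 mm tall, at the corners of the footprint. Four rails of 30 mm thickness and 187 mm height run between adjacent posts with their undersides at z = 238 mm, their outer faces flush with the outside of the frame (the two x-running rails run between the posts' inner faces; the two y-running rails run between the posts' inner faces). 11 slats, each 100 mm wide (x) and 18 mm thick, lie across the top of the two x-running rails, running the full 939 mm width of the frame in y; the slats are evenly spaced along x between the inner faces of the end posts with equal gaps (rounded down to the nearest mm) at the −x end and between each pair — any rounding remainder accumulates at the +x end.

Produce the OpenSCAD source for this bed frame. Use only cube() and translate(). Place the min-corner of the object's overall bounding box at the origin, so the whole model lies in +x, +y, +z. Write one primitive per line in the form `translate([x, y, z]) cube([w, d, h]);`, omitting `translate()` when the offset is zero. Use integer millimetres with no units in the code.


// slat z = rail_z + rail_h = 238 + 187 = 425
// slat gap = ⌊(1833 − 11·100) / 12⌋ = 61
cube([58, 58, 508]);
translate([0, 881, 0]) cube([58, 58, 508]);
translate([1891, 0, 0]) cube([58, 58, 508]);
translate([1891, 881, 0]) cube([58, 58, 508]);
translate([58, 0, 238]) cube([1833, 30, 187]);
translate([58, 909, 238]) cube([1833, 30, 187]);
translate([0, 58, 238]) cube([30, 823, 187]);
translate([1919, 58, 238]) cube([30, 823, 187]);
translate([119, 0, 425]) cube([100, 939, 18]);
translate([280, 0, 425]) cube([100, 939, 18]);
translate([441, 0, 425]) cube([100, 939, 18]);
translate([602, 0, 425]) cube([100, 939, 18]);
translate([763, 0, 425]) cube([100, 939, 18]);
translate([924, 0, 425]) cube([100, 939, 18]);
translate([1085, 0, 425]) cube([100, 939, 18]);
translate([1246, 0, 425]) cube([100, 939, 18]);
translate([1407, 0, 425]) cube([100, 939, 18]);
translate([1568, 0, 425]) cube([100, 939, 18]);
translate([1729, 0, 425]) cube([100, 939, 18]);
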